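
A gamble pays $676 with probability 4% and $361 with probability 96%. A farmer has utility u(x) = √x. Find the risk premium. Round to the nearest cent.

E[u] = 0.04·√676 + 0.96·√361 = 0.04·26 + 0.96·19 = 19.28
CE = (19.28)² = 371.7184
Risk premium = EV − CE = 373.6 − 371.7184 = 1.8816

$1.88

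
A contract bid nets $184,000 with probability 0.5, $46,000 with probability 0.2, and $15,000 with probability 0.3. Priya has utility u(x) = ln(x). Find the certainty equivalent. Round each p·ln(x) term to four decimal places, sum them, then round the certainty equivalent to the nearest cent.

E[u] = 0.5·ln(184000) + 0.2·ln(46000) + 0.3·ln(15000) = 6.0613 + 2.1473 + 2.8847 = 11.0933
CE = e^11.0933 ≈ 65729.30

$65,729.30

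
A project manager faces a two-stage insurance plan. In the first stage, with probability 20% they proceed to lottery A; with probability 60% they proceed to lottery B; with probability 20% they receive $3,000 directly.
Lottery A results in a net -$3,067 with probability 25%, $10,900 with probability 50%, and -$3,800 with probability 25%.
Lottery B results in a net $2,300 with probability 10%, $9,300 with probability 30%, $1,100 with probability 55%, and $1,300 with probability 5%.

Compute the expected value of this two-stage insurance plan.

$3,560.65

EV(A) = 0.25 × (-3067) + 0.5 × 10900 + 0.25 × (-3800) = -766.75 + 5450 − 950 = 3733.25
EV(B) = 0.1 × 2300 + 0.3 × 9300 + 0.55 × 1100 + 0.05 × 1300 = 230 + 2790 + 605 + 65 = 3690
Branch C: 3000 (certain)
Overall = 0.2 × 3733.25 + 0.6 × 3690 + 0.2 × 3000 = 746.65 + 2214 + 600 = 3560.65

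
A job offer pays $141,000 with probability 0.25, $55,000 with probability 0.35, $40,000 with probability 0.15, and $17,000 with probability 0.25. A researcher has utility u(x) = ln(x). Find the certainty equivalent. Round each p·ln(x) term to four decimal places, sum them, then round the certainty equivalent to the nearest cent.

E[u] = 0.25·ln(141000) + 0.35·ln(55000) + 0.15·ln(40000) + 0.25·ln(17000) = 2.9641 + 3.8203 + 1.5895 + 2.4352 = 10.8091
CE = e^10.8091 ≈ 49468.93

$49,468.93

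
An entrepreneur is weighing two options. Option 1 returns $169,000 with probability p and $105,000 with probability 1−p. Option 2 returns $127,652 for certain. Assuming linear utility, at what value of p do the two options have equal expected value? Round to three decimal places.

p·169000 + (1−p)·105000 = 127652
64000p + 105000 = 127652
p = (127652 − 105000) / 64000

p = 0.354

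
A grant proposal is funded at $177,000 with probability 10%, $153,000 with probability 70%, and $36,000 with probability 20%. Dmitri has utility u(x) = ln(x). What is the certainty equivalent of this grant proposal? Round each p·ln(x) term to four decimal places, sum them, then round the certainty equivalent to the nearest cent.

$116,238.57

E[u] = 0.1·ln(177000) + 0.7·ln(153000) + 0.2·ln(36000) = 1.2084 + 8.3567 + 2.0983 = 11.6634
CE = e^11.6634 ≈ 116238.57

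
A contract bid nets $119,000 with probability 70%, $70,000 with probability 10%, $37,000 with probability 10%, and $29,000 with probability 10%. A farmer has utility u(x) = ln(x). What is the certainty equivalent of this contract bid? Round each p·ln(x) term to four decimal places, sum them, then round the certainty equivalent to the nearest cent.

$87,186.08

E[u] = 0.7·ln(119000) + 0.1·ln(70000) + 0.1·ln(37000) + 0.1·ln(29000) = 8.1808 + 1.1156 + 1.0519 + 1.0275 = 11.3758
CE = e^11.3758 ≈ 87186.08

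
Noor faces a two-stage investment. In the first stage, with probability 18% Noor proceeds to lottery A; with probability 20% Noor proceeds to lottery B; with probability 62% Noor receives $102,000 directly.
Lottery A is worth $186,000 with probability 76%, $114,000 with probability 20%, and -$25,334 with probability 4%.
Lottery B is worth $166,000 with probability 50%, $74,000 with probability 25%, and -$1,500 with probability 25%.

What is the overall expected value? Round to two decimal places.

EV(A) = 0.76 × 186000 + 0.2 × 114000 + 0.04 × (-25334) = 141360 + 22800 − 1013.36 = 163146.64
EV(B) = 0.5 × 166000 + 0.25 × 74000 + 0.25 × (-1500) = 83000 + 18500 − 375 = 101125
Branch C: 102000 (certain)
Overall = 0.18 × 163146.64 + 0.2 × 101125 + 0.62 × 102000 = 29366.3952 + 20225 + 63240 = 112831.3952

$112,831.40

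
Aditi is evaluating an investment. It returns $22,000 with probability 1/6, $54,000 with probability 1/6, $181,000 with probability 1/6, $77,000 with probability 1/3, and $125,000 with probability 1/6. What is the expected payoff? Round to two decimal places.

EV = 1/6 × 22000 + 1/6 × 54000 + 1/6 × 181000 + 1/3 × 77000 + 1/6 × 125000 = 3666.6667 + 9000 + 30166.6667 + 25666.6667 + 20833.3333 = 89333.3333

$89,333.33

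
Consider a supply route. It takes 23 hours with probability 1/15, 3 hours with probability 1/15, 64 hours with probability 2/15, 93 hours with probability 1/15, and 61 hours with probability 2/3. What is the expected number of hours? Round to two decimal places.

57.13 hours

EV = 1/15 × 23 + 1/15 × 3 + 2/15 × 64 + 1/15 × 93 + 2/3 × 61 = 1.5333 + 0.2 + 8.5333 + 6.2 + 40.6667 = 57.1333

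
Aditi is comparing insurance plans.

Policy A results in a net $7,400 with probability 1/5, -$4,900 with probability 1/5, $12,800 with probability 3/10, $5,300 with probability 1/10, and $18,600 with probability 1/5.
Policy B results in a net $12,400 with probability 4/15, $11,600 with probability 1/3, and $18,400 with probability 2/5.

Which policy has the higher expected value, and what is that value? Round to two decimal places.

Policy B ($14,533.33)

Policy A = 1/5 × 7400 + 1/5 × (-4900) + 3/10 × 12800 + 1/10 × 5300 + 1/5 × 18600 = 1480 − 980 + 3840 + 530 + 3720 = 8590
Policy B = 4/15 × 12400 + 1/3 × 11600 + 2/5 × 18400 = 3306.6667 + 3866.6667 + 7360 = 14533.3333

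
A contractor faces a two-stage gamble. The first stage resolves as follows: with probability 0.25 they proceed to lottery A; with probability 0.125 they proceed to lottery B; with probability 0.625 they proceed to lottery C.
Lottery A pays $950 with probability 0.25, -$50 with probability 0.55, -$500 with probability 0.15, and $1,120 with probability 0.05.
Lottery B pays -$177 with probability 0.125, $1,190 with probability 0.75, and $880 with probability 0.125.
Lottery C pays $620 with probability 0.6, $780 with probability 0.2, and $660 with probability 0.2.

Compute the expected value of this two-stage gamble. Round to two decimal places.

EV(A) = 0.25 × 950 + 0.55 × (-50) + 0.15 × (-500) + 0.05 × 1120 = 237.5 − 27.5 − 75 + 56 = 191
EV(B) = 0.125 × (-177) + 0.75 × 1190 + 0.125 × 880 = -22.125 + 892.5 + 110 = 980.375
EV(C) = 0.6 × 620 + 0.2 × 780 + 0.2 × 660 = 372 + 156 + 132 = 660
Overall = 0.25 × 191 + 0.125 × 980.375 + 0.625 × 660 = 47.75 + 122.546875 + 412.5 = 582.796875

$582.80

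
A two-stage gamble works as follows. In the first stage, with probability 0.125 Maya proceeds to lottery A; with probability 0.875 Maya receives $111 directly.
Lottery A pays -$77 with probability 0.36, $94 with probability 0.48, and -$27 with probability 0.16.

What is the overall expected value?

$98.76

EV(A) = 0.36 × (-77) + 0.48 × 94 + 0.16 × (-27) = -27.72 + 45.12 − 4.32 = 13.08
Branch B: 111 (certain)
Overall = 0.125 × 13.08 + 0.875 × 111 = 1.635 + 97.125 = 98.76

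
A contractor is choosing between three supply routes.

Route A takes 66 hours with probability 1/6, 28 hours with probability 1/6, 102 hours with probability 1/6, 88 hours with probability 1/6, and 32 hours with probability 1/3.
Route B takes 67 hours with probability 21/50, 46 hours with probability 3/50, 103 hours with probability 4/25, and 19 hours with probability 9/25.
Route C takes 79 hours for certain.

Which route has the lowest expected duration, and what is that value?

Route B (54.22 hours)

Route A = 1/6 × 66 + 1/6 × 28 + 1/6 × 102 + 1/6 × 88 + 1/3 × 32 = 11 + 4.6667 + 17 + 14.6667 + 10.6667 = 58
Route B = 21/50 × 67 + 3/50 × 46 + 4/25 × 103 + 9/25 × 19 = 28.14 + 2.76 + 16.48 + 6.84 = 54.22
Route C: 79 (certain)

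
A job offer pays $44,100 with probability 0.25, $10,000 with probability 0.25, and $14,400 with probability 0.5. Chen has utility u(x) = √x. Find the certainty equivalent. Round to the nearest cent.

$18,906.25

E[u] = 0.25·√44100 + 0.25·√10000 + 0.5·√14400 = 0.25·210 + 0.25·100 + 0.5·120 = 137.5
CE = (137.5)² = 18906.25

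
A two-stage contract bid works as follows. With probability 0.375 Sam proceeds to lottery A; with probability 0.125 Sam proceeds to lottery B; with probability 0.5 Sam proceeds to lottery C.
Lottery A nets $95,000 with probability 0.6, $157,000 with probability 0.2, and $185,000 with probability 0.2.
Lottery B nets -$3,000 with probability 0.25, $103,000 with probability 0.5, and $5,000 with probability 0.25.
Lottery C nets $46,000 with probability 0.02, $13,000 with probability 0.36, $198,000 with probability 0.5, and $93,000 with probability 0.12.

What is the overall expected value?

EV(A) = 0.6 × 95000 + 0.2 × 157000 + 0.2 × 185000 = 57000 + 31400 + 37000 = 125400
EV(B) = 0.25 × (-3000) + 0.5 × 103000 + 0.25 × 5000 = -750 + 51500 + 1250 = 52000
EV(C) = 0.02 × 46000 + 0.36 × 13000 + 0.5 × 198000 + 0.12 × 93000 = 920 + 4680 + 99000 + 11160 = 115760
Overall = 0.375 × 125400 + 0.125 × 52000 + 0.5 × 115760 = 47025 + 6500 + 57880 = 111405

$111,405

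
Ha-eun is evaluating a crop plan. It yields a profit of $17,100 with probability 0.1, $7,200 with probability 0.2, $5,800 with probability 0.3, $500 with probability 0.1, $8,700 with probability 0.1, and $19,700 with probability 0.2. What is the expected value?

$9,750

EV = 0.1 × 17100 + 0.2 × 7200 + 0.3 × 5800 + 0.1 × 500 + 0.1 × 8700 + 0.2 × 19700 = 1710 + 1440 + 1740 + 50 + 870 + 3940 = 9750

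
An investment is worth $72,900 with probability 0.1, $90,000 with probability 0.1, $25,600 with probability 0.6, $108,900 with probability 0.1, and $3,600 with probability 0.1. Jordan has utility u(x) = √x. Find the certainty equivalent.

E[u] = 0.1·√72900 + 0.1·√90000 + 0.6·√25600 + 0.1·√108900 + 0.1·√3600 = 0.1·270 + 0.1·300 + 0.6·160 + 0.1·330 + 0.1·60 = 192
CE = (192)² = 36864

$36,864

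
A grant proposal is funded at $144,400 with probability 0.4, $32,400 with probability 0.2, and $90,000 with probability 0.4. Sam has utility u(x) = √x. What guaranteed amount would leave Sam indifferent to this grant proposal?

$94,864

E[u] = 0.4·√144400 + 0.2·√32400 + 0.4·√90000 = 0.4·380 + 0.2·180 + 0.4·300 = 308
CE = (308)² = 94864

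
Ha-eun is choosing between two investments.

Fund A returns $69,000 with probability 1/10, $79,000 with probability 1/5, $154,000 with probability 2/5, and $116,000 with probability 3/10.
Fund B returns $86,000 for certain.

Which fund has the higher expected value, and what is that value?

Fund A ($119,100)

Fund A = 1/10 × 69000 + 1/5 × 79000 + 2/5 × 154000 + 3/10 × 116000 = 6900 + 15800 + 61600 + 34800 = 119100
Fund B: 86000 (certain)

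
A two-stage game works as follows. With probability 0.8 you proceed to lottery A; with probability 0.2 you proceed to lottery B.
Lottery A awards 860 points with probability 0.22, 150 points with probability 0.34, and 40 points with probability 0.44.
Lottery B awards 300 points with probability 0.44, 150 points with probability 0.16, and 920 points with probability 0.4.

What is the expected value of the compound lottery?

EV(A) = 0.22 × 860 + 0.34 × 150 + 0.44 × 40 = 189.2 + 51 + 17.6 = 257.8
EV(B) = 0.44 × 300 + 0.16 × 150 + 0.4 × 920 = 132 + 24 + 368 = 524
Overall = 0.8 × 257.8 + 0.2 × 524 = 206.24 + 104.8 = 311.04

311.04 points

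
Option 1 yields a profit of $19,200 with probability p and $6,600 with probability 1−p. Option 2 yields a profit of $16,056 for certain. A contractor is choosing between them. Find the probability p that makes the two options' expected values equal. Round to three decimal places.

p·19200 + (1−p)·6600 = 16056
12600p + 6600 = 16056
p = (16056 − 6600) / 12600

p = 0.750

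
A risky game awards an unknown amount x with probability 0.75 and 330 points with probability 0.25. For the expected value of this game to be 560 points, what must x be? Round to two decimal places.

0.75·x + 0.25·330 = 560
0.75·x = 560 − 82.5 = 477.5
x = 477.5 / 0.75 = 636.6667

x = 636.67 points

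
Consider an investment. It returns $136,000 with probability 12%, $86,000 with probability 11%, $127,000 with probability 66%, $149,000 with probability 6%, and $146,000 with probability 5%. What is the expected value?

$125,840

EV = 0.12 × 136000 + 0.11 × 86000 + 0.66 × 127000 + 0.06 × 149000 + 0.05 × 146000 = 16320 + 9460 + 83820 + 8940 + 7300 = 125840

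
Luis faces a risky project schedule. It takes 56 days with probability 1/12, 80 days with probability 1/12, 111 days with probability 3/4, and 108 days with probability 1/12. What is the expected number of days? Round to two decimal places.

EV = 1/12 × 56 + 1/12 × 80 + 3/4 × 111 + 1/12 × 108 = 4.6667 + 6.6667 + 83.25 + 9 = 103.5833

103.58 days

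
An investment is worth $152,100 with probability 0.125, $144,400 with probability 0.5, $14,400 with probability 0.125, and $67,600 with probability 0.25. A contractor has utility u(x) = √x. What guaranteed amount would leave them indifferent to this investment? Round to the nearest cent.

E[u] = 0.125·√152100 + 0.5·√144400 + 0.125·√14400 + 0.25·√67600 = 0.125·390 + 0.5·380 + 0.125·120 + 0.25·260 = 318.75
CE = (318.75)² = 101601.5625

$101,601.56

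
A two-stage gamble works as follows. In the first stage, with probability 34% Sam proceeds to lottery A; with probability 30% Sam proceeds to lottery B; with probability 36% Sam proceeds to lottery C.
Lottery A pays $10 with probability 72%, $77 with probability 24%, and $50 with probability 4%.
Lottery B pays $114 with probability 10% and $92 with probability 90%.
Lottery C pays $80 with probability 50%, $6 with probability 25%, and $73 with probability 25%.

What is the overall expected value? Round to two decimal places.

EV(A) = 0.72 × 10 + 0.24 × 77 + 0.04 × 50 = 7.2 + 18.48 + 2 = 27.68
EV(B) = 0.1 × 114 + 0.9 × 92 = 11.4 + 82.8 = 94.2
EV(C) = 0.5 × 80 + 0.25 × 6 + 0.25 × 73 = 40 + 1.5 + 18.25 = 59.75
Overall = 0.34 × 27.68 + 0.3 × 94.2 + 0.36 × 59.75 = 9.4112 + 28.26 + 21.51 = 59.1812

$59.18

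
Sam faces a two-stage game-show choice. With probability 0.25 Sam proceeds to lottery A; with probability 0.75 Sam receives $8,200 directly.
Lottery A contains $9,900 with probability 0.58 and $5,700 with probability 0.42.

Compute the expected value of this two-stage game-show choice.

EV(A) = 0.58 × 9900 + 0.42 × 5700 = 5742 + 2394 = 8136
Branch B: 8200 (certain)
Overall = 0.25 × 8136 + 0.75 × 8200 = 2034 + 6150 = 8184

$8,184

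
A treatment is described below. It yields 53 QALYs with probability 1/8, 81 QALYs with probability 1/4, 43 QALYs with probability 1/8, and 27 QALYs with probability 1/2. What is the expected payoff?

EV = 1/8 × 53 + 1/4 × 81 + 1/8 × 43 + 1/2 × 27 = 6.625 + 20.25 + 5.375 + 13.5 = 45.75

45.75 QALYs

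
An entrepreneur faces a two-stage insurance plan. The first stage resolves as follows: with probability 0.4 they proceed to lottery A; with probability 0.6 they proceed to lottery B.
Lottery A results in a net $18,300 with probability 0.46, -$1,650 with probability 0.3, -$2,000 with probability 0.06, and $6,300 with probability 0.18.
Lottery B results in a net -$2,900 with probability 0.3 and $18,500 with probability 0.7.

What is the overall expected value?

EV(A) = 0.46 × 18300 + 0.3 × (-1650) + 0.06 × (-2000) + 0.18 × 6300 = 8418 − 495 − 120 + 1134 = 8937
EV(B) = 0.3 × (-2900) + 0.7 × 18500 = -870 + 12950 = 12080
Overall = 0.4 × 8937 + 0.6 × 12080 = 3574.8 + 7248 = 10822.8

$10,822.80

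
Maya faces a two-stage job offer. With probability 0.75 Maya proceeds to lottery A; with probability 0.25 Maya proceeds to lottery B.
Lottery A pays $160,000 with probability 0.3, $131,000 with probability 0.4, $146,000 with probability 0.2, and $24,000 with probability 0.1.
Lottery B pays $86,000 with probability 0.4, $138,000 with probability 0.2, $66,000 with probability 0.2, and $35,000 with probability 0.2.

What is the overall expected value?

$119,550

EV(A) = 0.3 × 160000 + 0.4 × 131000 + 0.2 × 146000 + 0.1 × 24000 = 48000 + 52400 + 29200 + 2400 = 132000
EV(B) = 0.4 × 86000 + 0.2 × 138000 + 0.2 × 66000 + 0.2 × 35000 = 34400 + 27600 + 13200 + 7000 = 82200
Overall = 0.75 × 132000 + 0.25 × 82200 = 99000 + 20550 = 119550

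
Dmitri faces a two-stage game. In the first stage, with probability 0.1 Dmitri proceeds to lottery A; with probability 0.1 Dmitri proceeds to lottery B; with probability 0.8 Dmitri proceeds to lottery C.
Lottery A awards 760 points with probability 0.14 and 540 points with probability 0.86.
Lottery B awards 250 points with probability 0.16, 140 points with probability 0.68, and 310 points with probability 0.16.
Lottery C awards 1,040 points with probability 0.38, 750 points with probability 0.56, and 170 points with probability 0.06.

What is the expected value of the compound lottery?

EV(A) = 0.14 × 760 + 0.86 × 540 = 106.4 + 464.4 = 570.8
EV(B) = 0.16 × 250 + 0.68 × 140 + 0.16 × 310 = 40 + 95.2 + 49.6 = 184.8
EV(C) = 0.38 × 1040 + 0.56 × 750 + 0.06 × 170 = 395.2 + 420 + 10.2 = 825.4
Overall = 0.1 × 570.8 + 0.1 × 184.8 + 0.8 × 825.4 = 57.08 + 18.48 + 660.32 = 735.88

735.88 points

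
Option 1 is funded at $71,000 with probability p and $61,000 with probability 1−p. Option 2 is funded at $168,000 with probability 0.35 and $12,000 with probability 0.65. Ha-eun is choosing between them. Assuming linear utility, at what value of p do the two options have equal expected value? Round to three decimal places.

p = 0.560

EV(Option 2) = 0.35 × 168000 + 0.65 × 12000 = 58800 + 7800 = 66600
p·71000 + (1−p)·61000 = 66600
10000p + 61000 = 66600
p = (66600 − 61000) / 10000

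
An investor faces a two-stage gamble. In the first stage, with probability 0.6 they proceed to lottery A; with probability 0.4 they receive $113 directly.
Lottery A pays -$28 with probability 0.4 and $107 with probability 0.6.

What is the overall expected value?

EV(A) = 0.4 × (-28) + 0.6 × 107 = -11.2 + 64.2 = 53
Branch B: 113 (certain)
Overall = 0.6 × 53 + 0.4 × 113 = 31.8 + 45.2 = 77

$77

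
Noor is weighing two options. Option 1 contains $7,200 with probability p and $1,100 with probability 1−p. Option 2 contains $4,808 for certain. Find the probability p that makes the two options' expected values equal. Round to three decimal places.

p·7200 + (1−p)·1100 = 4808
6100p + 1100 = 4808
p = (4808 − 1100) / 6100

p = 0.608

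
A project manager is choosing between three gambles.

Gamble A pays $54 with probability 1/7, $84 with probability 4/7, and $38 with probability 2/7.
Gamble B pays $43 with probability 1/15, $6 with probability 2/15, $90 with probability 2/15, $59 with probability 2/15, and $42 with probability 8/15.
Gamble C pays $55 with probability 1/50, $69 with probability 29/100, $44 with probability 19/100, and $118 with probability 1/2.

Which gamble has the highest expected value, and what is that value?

Gamble A = 1/7 × 54 + 4/7 × 84 + 2/7 × 38 = 7.7143 + 48 + 10.8571 = 66.5714
Gamble B = 1/15 × 43 + 2/15 × 6 + 2/15 × 90 + 2/15 × 59 + 8/15 × 42 = 2.8667 + 0.8 + 12 + 7.8667 + 22.4 = 45.9333
Gamble C = 1/50 × 55 + 29/100 × 69 + 19/100 × 44 + 1/2 × 118 = 1.1 + 20.01 + 8.36 + 59 = 88.47

Gamble C ($88.47)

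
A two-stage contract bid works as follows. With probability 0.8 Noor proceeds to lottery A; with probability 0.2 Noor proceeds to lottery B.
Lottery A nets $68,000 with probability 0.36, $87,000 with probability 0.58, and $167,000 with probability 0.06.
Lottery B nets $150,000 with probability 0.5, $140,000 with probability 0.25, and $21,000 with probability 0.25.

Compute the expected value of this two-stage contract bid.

EV(A) = 0.36 × 68000 + 0.58 × 87000 + 0.06 × 167000 = 24480 + 50460 + 10020 = 84960
EV(B) = 0.5 × 150000 + 0.25 × 140000 + 0.25 × 21000 = 75000 + 35000 + 5250 = 115250
Overall = 0.8 × 84960 + 0.2 × 115250 = 67968 + 23050 = 91018

$91,018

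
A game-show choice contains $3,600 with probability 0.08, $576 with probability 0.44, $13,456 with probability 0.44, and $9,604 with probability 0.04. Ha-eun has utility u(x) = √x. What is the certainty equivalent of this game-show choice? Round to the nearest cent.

E[u] = 0.08·√3600 + 0.44·√576 + 0.44·√13456 + 0.04·√9604 = 0.08·60 + 0.44·24 + 0.44·116 + 0.04·98 = 70.32
CE = (70.32)² = 4944.9024

$4,944.90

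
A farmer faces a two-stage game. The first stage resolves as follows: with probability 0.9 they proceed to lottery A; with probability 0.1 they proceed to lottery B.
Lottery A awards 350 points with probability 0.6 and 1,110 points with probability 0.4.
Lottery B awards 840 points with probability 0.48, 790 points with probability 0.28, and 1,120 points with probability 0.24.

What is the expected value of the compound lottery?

677.92 points

EV(A) = 0.6 × 350 + 0.4 × 1110 = 210 + 444 = 654
EV(B) = 0.48 × 840 + 0.28 × 790 + 0.24 × 1120 = 403.2 + 221.2 + 268.8 = 893.2
Overall = 0.9 × 654 + 0.1 × 893.2 = 588.6 + 89.32 = 677.92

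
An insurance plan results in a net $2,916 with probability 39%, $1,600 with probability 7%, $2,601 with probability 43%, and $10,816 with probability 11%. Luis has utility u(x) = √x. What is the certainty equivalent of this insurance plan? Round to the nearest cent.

$3,275.27

E[u] = 0.39·√2916 + 0.07·√1600 + 0.43·√2601 + 0.11·√10816 = 0.39·54 + 0.07·40 + 0.43·51 + 0.11·104 = 57.23
CE = (57.23)² = 3275.2729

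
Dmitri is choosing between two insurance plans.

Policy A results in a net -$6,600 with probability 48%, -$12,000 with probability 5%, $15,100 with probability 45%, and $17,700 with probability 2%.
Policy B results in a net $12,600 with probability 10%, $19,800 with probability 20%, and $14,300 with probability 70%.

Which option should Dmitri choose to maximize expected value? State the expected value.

Policy B ($15,230)

Policy A = 0.48 × (-6600) + 0.05 × (-12000) + 0.45 × 15100 + 0.02 × 17700 = -3168 − 600 + 6795 + 354 = 3381
Policy B = 0.1 × 12600 + 0.2 × 19800 + 0.7 × 14300 = 1260 + 3960 + 10010 = 15230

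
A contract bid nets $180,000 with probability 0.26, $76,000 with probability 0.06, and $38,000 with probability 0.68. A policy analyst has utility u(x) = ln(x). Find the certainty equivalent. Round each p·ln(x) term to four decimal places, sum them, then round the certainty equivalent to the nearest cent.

$59,355.50

E[u] = 0.26·ln(180000) + 0.06·ln(76000) + 0.68·ln(38000) = 3.1462 + 0.6743 + 7.1708 = 10.9913
CE = e^10.9913 ≈ 59355.50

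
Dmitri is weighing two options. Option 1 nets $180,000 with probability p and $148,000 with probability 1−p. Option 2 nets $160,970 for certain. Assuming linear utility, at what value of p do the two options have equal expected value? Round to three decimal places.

p = 0.405

p·180000 + (1−p)·148000 = 160970
32000p + 148000 = 160970
p = (160970 − 148000) / 32000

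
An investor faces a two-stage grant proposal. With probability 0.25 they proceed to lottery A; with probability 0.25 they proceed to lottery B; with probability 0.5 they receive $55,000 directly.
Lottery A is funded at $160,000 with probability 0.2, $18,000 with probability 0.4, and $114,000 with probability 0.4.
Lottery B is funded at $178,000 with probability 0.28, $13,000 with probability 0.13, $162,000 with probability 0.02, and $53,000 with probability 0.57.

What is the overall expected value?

EV(A) = 0.2 × 160000 + 0.4 × 18000 + 0.4 × 114000 = 32000 + 7200 + 45600 = 84800
EV(B) = 0.28 × 178000 + 0.13 × 13000 + 0.02 × 162000 + 0.57 × 53000 = 49840 + 1690 + 3240 + 30210 = 84980
Branch C: 55000 (certain)
Overall = 0.25 × 84800 + 0.25 × 84980 + 0.5 × 55000 = 21200 + 21245 + 27500 = 69945

$69,945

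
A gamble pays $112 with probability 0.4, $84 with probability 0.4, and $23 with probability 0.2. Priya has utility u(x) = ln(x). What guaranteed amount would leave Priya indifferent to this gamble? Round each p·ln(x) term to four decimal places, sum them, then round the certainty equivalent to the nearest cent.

$72.73

E[u] = 0.4·ln(112) + 0.4·ln(84) + 0.2·ln(23) = 1.8874 + 1.7723 + 0.6271 = 4.2868
CE = e^4.2868 ≈ 72.73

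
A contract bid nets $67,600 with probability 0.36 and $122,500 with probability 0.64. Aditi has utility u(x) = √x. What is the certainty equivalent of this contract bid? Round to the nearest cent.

E[u] = 0.36·√67600 + 0.64·√122500 = 0.36·260 + 0.64·350 = 317.6
CE = (317.6)² = 100869.76

$100,869.76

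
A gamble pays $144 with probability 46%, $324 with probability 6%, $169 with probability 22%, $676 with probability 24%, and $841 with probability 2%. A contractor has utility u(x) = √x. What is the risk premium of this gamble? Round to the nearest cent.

$36.88

E[u] = 0.46·√144 + 0.06·√324 + 0.22·√169 + 0.24·√676 + 0.02·√841 = 0.46·12 + 0.06·18 + 0.22·13 + 0.24·26 + 0.02·29 = 16.28
CE = (16.28)² = 265.0384
Risk premium = EV − CE = 301.92 − 265.0384 = 36.8816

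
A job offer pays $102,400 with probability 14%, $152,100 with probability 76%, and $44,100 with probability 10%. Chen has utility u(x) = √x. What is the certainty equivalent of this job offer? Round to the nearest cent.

E[u] = 0.14·√102400 + 0.76·√152100 + 0.1·√44100 = 0.14·320 + 0.76·390 + 0.1·210 = 362.2
CE = (362.2)² = 131188.84

$131,188.84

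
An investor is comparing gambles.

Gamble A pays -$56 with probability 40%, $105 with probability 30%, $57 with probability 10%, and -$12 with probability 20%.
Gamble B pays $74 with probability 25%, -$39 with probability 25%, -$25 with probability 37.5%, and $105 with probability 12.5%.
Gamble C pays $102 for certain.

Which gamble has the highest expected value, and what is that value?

Gamble A = 0.4 × (-56) + 0.3 × 105 + 0.1 × 57 + 0.2 × (-12) = -22.4 + 31.5 + 5.7 − 2.4 = 12.4
Gamble B = 0.25 × 74 + 0.25 × (-39) + 0.375 × (-25) + 0.125 × 105 = 18.5 − 9.75 − 9.375 + 13.125 = 12.5
Gamble C: 102 (certain)

Gamble C ($102)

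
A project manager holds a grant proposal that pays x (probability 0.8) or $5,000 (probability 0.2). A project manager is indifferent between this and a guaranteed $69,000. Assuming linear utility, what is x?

0.8·x + 0.2·5000 = 69000
0.8·x = 69000 − 1000 = 68000
x = 68000 / 0.8 = 85000

x = $85,000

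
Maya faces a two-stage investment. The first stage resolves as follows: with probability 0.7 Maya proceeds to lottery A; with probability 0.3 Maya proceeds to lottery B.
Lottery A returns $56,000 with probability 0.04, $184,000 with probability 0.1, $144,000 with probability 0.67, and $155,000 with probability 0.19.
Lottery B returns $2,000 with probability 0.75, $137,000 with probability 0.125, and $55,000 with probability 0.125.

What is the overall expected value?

$110,249

EV(A) = 0.04 × 56000 + 0.1 × 184000 + 0.67 × 144000 + 0.19 × 155000 = 2240 + 18400 + 96480 + 29450 = 146570
EV(B) = 0.75 × 2000 + 0.125 × 137000 + 0.125 × 55000 = 1500 + 17125 + 6875 = 25500
Overall = 0.7 × 146570 + 0.3 × 25500 = 102599 + 7650 = 110249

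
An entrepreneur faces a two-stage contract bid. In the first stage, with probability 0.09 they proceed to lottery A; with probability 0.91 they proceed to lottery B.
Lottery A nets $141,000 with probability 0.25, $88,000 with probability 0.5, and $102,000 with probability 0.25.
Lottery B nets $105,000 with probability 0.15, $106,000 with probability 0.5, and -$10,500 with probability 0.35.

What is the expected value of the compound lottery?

EV(A) = 0.25 × 141000 + 0.5 × 88000 + 0.25 × 102000 = 35250 + 44000 + 25500 = 104750
EV(B) = 0.15 × 105000 + 0.5 × 106000 + 0.35 × (-10500) = 15750 + 53000 − 3675 = 65075
Overall = 0.09 × 104750 + 0.91 × 65075 = 9427.5 + 59218.25 = 68645.75

$68,645.75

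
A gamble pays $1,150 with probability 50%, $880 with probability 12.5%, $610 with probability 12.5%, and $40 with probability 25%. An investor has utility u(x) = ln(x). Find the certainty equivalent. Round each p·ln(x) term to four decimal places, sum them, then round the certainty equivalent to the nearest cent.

E[u] = 0.5·ln(1150) + 0.125·ln(880) + 0.125·ln(610) + 0.25·ln(40) = 3.5238 + 0.8475 + 0.8017 + 0.9222 = 6.0952
CE = e^6.0952 ≈ 443.72

$443.72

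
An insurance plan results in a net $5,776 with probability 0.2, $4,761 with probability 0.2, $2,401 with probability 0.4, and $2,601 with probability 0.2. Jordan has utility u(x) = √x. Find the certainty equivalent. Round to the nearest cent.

E[u] = 0.2·√5776 + 0.2·√4761 + 0.4·√2401 + 0.2·√2601 = 0.2·76 + 0.2·69 + 0.4·49 + 0.2·51 = 58.8
CE = (58.8)² = 3457.44

$3,457.44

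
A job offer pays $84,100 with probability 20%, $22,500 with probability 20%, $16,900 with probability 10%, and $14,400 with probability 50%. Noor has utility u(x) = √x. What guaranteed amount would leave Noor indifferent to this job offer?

E[u] = 0.2·√84100 + 0.2·√22500 + 0.1·√16900 + 0.5·√14400 = 0.2·290 + 0.2·150 + 0.1·130 + 0.5·120 = 161
CE = (161)² = 25921

$25,921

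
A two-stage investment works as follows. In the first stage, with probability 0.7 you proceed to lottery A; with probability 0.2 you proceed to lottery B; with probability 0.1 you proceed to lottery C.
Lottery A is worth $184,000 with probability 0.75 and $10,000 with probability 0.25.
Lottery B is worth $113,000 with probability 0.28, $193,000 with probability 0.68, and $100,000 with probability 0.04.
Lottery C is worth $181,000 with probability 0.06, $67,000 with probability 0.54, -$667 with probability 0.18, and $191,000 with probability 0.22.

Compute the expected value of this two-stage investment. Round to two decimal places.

EV(A) = 0.75 × 184000 + 0.25 × 10000 = 138000 + 2500 = 140500
EV(B) = 0.28 × 113000 + 0.68 × 193000 + 0.04 × 100000 = 31640 + 131240 + 4000 = 166880
EV(C) = 0.06 × 181000 + 0.54 × 67000 + 0.18 × (-667) + 0.22 × 191000 = 10860 + 36180 − 120.06 + 42020 = 88939.94
Overall = 0.7 × 140500 + 0.2 × 166880 + 0.1 × 88939.94 = 98350 + 33376 + 8893.994 = 140619.994

$140,619.99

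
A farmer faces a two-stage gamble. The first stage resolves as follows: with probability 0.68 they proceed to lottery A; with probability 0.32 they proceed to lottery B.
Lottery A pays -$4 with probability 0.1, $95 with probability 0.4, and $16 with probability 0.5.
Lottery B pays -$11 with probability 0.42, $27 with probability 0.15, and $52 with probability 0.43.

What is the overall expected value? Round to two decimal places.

$37.98

EV(A) = 0.1 × (-4) + 0.4 × 95 + 0.5 × 16 = -0.4 + 38 + 8 = 45.6
EV(B) = 0.42 × (-11) + 0.15 × 27 + 0.43 × 52 = -4.62 + 4.05 + 22.36 = 21.79
Overall = 0.68 × 45.6 + 0.32 × 21.79 = 31.008 + 6.9728 = 37.9808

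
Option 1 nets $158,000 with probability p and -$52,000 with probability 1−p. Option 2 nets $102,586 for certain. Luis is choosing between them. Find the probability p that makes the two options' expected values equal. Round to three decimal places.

p = 0.736

p·158000 + (1−p)·(-52000) = 102586
210000p − 52000 = 102586
p = (102586 + 52000) / 210000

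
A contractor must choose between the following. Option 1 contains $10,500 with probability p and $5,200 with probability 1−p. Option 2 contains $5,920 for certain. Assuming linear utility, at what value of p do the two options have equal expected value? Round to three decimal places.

p·10500 + (1−p)·5200 = 5920
5300p + 5200 = 5920
p = (5920 − 5200) / 5300

p = 0.136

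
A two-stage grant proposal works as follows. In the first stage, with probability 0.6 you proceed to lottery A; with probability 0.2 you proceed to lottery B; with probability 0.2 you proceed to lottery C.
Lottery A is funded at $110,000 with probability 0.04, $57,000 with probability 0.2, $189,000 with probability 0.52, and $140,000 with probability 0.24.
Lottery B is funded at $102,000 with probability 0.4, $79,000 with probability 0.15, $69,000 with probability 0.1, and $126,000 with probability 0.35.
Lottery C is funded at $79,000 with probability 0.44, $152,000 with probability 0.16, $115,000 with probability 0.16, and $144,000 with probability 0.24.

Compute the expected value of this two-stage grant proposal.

$131,746

EV(A) = 0.04 × 110000 + 0.2 × 57000 + 0.52 × 189000 + 0.24 × 140000 = 4400 + 11400 + 98280 + 33600 = 147680
EV(B) = 0.4 × 102000 + 0.15 × 79000 + 0.1 × 69000 + 0.35 × 126000 = 40800 + 11850 + 6900 + 44100 = 103650
EV(C) = 0.44 × 79000 + 0.16 × 152000 + 0.16 × 115000 + 0.24 × 144000 = 34760 + 24320 + 18400 + 34560 = 112040
Overall = 0.6 × 147680 + 0.2 × 103650 + 0.2 × 112040 = 88608 + 20730 + 22408 = 131746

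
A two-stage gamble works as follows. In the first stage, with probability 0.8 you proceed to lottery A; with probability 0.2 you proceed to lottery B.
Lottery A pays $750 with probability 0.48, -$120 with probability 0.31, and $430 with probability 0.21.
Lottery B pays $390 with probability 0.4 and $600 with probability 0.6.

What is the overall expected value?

EV(A) = 0.48 × 750 + 0.31 × (-120) + 0.21 × 430 = 360 − 37.2 + 90.3 = 413.1
EV(B) = 0.4 × 390 + 0.6 × 600 = 156 + 360 = 516
Overall = 0.8 × 413.1 + 0.2 × 516 = 330.48 + 103.2 = 433.68

$433.68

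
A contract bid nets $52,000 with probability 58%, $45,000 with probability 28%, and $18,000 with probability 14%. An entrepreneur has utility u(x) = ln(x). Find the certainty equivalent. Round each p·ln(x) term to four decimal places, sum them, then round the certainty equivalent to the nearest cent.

$43,040.64

E[u] = 0.58·ln(52000) + 0.28·ln(45000) + 0.14·ln(18000) = 6.2982 + 3.0000 + 1.3717 = 10.6699
CE = e^10.6699 ≈ 43040.64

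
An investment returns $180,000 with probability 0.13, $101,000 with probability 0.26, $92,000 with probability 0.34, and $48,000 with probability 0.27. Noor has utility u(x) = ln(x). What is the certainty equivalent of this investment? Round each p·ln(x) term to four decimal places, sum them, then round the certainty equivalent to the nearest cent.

$86,275.42

E[u] = 0.13·ln(180000) + 0.26·ln(101000) + 0.34·ln(92000) + 0.27·ln(48000) = 1.5731 + 2.9959 + 3.8860 + 2.9103 = 11.3653
CE = e^11.3653 ≈ 86275.42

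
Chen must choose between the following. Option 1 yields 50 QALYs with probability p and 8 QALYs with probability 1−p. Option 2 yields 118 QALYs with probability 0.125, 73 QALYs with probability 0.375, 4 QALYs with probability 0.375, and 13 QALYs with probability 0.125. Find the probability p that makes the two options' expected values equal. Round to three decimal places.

p = 0.887

EV(Option 2) = 0.125 × 118 + 0.375 × 73 + 0.375 × 4 + 0.125 × 13 = 14.75 + 27.375 + 1.5 + 1.625 = 45.25
p·50 + (1−p)·8 = 45.25
42p + 8 = 45.25
p = (45.25 − 8) / 42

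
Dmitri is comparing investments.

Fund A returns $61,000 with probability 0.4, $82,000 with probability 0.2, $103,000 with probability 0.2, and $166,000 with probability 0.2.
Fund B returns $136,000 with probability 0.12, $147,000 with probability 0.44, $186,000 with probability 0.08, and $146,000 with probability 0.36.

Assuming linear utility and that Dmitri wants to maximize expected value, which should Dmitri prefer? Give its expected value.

Fund A = 0.4 × 61000 + 0.2 × 82000 + 0.2 × 103000 + 0.2 × 166000 = 24400 + 16400 + 20600 + 33200 = 94600
Fund B = 0.12 × 136000 + 0.44 × 147000 + 0.08 × 186000 + 0.36 × 146000 = 16320 + 64680 + 14880 + 52560 = 148440

Fund B ($148,440)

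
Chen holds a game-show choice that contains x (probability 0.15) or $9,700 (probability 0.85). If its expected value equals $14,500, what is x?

0.15·x + 0.85·9700 = 14500
0.15·x = 14500 − 8245 = 6255
x = 6255 / 0.15 = 41700

x = $41,700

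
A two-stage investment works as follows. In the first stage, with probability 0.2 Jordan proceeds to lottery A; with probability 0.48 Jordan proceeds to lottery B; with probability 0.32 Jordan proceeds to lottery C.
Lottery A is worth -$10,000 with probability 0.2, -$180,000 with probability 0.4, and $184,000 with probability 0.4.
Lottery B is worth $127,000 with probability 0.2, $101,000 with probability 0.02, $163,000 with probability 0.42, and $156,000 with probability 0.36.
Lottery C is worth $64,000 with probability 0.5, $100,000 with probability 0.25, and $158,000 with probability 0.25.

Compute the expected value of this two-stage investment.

EV(A) = 0.2 × (-10000) + 0.4 × (-180000) + 0.4 × 184000 = -2000 − 72000 + 73600 = -400
EV(B) = 0.2 × 127000 + 0.02 × 101000 + 0.42 × 163000 + 0.36 × 156000 = 25400 + 2020 + 68460 + 56160 = 152040
EV(C) = 0.5 × 64000 + 0.25 × 100000 + 0.25 × 158000 = 32000 + 25000 + 39500 = 96500
Overall = 0.2 × (-400) + 0.48 × 152040 + 0.32 × 96500 = -80 + 72979.2 + 30880 = 103779.2

$103,779.20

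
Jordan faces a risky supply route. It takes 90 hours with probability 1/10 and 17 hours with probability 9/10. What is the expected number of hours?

EV = 1/10 × 90 + 9/10 × 17 = 9 + 15.3 = 24.3

24.3 hours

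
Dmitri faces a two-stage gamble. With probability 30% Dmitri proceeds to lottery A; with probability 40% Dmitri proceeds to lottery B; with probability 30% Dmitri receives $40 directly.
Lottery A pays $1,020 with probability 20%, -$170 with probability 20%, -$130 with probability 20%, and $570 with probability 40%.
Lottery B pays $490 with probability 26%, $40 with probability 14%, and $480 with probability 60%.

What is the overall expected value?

$292

EV(A) = 0.2 × 1020 + 0.2 × (-170) + 0.2 × (-130) + 0.4 × 570 = 204 − 34 − 26 + 228 = 372
EV(B) = 0.26 × 490 + 0.14 × 40 + 0.6 × 480 = 127.4 + 5.6 + 288 = 421
Branch C: 40 (certain)
Overall = 0.3 × 372 + 0.4 × 421 + 0.3 × 40 = 111.6 + 168.4 + 12 = 292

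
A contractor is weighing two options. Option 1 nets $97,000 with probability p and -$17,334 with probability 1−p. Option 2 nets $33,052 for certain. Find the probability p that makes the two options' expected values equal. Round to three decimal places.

p·97000 + (1−p)·(-17334) = 33052
114334p − 17334 = 33052
p = (33052 + 17334) / 114334

p = 0.441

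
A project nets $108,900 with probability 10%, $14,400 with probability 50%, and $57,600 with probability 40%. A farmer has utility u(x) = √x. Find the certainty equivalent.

$35,721

E[u] = 0.1·√108900 + 0.5·√14400 + 0.4·√57600 = 0.1·330 + 0.5·120 + 0.4·240 = 189
CE = (189)² = 35721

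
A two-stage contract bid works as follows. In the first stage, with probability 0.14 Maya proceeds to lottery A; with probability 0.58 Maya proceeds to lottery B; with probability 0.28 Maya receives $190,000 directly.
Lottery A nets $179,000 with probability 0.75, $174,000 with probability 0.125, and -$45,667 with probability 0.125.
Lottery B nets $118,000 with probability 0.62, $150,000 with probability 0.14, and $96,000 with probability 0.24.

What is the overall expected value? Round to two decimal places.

$142,216.83

EV(A) = 0.75 × 179000 + 0.125 × 174000 + 0.125 × (-45667) = 134250 + 21750 − 5708.375 = 150291.625
EV(B) = 0.62 × 118000 + 0.14 × 150000 + 0.24 × 96000 = 73160 + 21000 + 23040 = 117200
Branch C: 190000 (certain)
Overall = 0.14 × 150291.625 + 0.58 × 117200 + 0.28 × 190000 = 21040.8275 + 67976 + 53200 = 142216.8275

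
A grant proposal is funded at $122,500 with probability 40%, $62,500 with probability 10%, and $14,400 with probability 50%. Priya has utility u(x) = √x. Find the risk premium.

E[u] = 0.4·√122500 + 0.1·√62500 + 0.5·√14400 = 0.4·350 + 0.1·250 + 0.5·120 = 225
CE = (225)² = 50625
Risk premium = EV − CE = 62450 − 50625 = 11825

$11,825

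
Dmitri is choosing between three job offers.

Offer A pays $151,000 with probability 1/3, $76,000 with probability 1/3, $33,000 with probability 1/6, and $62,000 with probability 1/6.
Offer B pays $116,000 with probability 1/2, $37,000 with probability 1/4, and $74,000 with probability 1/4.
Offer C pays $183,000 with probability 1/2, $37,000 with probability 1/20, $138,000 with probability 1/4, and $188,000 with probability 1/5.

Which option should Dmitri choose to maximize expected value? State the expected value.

Offer A = 1/3 × 151000 + 1/3 × 76000 + 1/6 × 33000 + 1/6 × 62000 = 50333.3333 + 25333.3333 + 5500 + 10333.3333 = 91500
Offer B = 1/2 × 116000 + 1/4 × 37000 + 1/4 × 74000 = 58000 + 9250 + 18500 = 85750
Offer C = 1/2 × 183000 + 1/20 × 37000 + 1/4 × 138000 + 1/5 × 188000 = 91500 + 1850 + 34500 + 37600 = 165450

Offer C ($165,450)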